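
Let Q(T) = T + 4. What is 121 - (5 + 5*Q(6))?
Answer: 66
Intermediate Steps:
Q(T) = 4 + T
121 - (5 + 5*Q(6)) = 121 - (5 + 5*(4 + 6)) = 121 - (5 + 5*10) = 121 - (5 + 50) = 121 - 1*55 = 121 - 55 = 66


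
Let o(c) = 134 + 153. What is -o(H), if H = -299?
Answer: -287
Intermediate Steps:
o(c) = 287
-o(H) = -1*287 = -287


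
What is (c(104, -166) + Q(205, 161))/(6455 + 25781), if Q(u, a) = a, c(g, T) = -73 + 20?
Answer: 27/8059 ≈ 0.0033503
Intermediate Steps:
c(g, T) = -53
(c(104, -166) + Q(205, 161))/(6455 + 25781) = (-53 + 161)/(6455 + 25781) = 108/32236 = 108*(1/32236) = 27/8059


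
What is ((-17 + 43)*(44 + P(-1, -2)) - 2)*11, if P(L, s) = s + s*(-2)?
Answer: 13134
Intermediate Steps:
P(L, s) = -s (P(L, s) = s - 2*s = -s)
((-17 + 43)*(44 + P(-1, -2)) - 2)*11 = ((-17 + 43)*(44 - 1*(-2)) - 2)*11 = (26*(44 + 2) - 2)*11 = (26*46 - 2)*11 = (1196 - 2)*11 = 1194*11 = 13134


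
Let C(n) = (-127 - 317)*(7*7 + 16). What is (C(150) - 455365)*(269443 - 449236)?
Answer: 87060265425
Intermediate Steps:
C(n) = -28860 (C(n) = -444*(49 + 16) = -444*65 = -28860)
(C(150) - 455365)*(269443 - 449236) = (-28860 - 455365)*(269443 - 449236) = -484225*(-179793) = 87060265425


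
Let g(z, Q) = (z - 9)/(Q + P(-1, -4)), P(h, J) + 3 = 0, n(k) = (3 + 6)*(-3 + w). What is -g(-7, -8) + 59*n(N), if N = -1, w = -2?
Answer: -29221/11 ≈ -2656.5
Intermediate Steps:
n(k) = -45 (n(k) = (3 + 6)*(-3 - 2) = 9*(-5) = -45)
P(h, J) = -3 (P(h, J) = -3 + 0 = -3)
g(z, Q) = (-9 + z)/(-3 + Q) (g(z, Q) = (z - 9)/(Q - 3) = (-9 + z)/(-3 + Q))
-g(-7, -8) + 59*n(N) = -(-9 - 7)/(-3 - 8) + 59*(-45) = -(-16)/(-11) - 2655 = -(-1)*(-16)/11 - 2655 = -1*16/11 - 2655 = -16/11 - 2655 = -29221/11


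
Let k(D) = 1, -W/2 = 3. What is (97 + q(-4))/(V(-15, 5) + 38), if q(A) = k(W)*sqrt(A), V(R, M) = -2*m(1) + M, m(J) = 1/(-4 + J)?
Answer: 291/131 + 6*I/131 ≈ 2.2214 + 0.045802*I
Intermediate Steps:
W = -6 (W = -2*3 = -6)
V(R, M) = 2/3 + M (V(R, M) = -2/(-4 + 1) + M = -2/(-3) + M = -2*(-1/3) + M = 2/3 + M)
q(A) = sqrt(A) (q(A) = 1*sqrt(A) = sqrt(A))
(97 + q(-4))/(V(-15, 5) + 38) = (97 + sqrt(-4))/((2/3 + 5) + 38) = (97 + 2*I)/(17/3 + 38) = (97 + 2*I)/(131/3) = (97 + 2*I)*(3/131) = 291/131 + 6*I/131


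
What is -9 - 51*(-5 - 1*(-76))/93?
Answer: -1486/31 ≈ -47.935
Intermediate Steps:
-9 - 51*(-5 - 1*(-76))/93 = -9 - 51*(-5 + 76)/93 = -9 - 3621/93 = -9 - 51*71/93 = -9 - 1207/31 = -1486/31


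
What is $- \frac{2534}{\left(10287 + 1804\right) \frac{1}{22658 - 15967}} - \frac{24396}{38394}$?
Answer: $- \frac{108544168612}{77370309} \approx -1402.9$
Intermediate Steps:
$- \frac{2534}{\left(10287 + 1804\right) \frac{1}{22658 - 15967}} - \frac{24396}{38394} = - \frac{2534}{12091 \cdot \frac{1}{6691}} - \frac{4066}{6399} = - \frac{2534}{\frac{12091}{6691}} - \frac{4066}{6399} = \left(-2534\right) \frac{6691}{12091} - \frac{4066}{6399} = - \frac{16954994}{12091} - \frac{4066}{6399} = - \frac{108544168612}{77370309}$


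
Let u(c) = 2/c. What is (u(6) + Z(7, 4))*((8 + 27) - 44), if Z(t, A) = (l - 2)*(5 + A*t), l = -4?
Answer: 1779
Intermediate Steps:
Z(t, A) = -30 - 6*A*t (Z(t, A) = (-4 - 2)*(5 + A*t) = -6*(5 + A*t) = -30 - 6*A*t)
(u(6) + Z(7, 4))*((8 + 27) - 44) = (2/6 + (-30 - 6*4*7))*((8 + 27) - 44) = (2*(⅙) + (-30 - 168))*(35 - 44) = (⅓ - 198)*(-9) = -593/3*(-9) = 1779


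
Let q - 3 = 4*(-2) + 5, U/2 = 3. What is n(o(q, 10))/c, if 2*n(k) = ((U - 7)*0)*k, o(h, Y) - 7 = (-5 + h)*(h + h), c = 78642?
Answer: 0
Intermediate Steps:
U = 6 (U = 2*3 = 6)
q = 0 (q = 3 + (4*(-2) + 5) = 3 + (-8 + 5) = 3 - 3 = 0)
o(h, Y) = 7 + 2*h*(-5 + h) (o(h, Y) = 7 + (-5 + h)*(h + h) = 7 + (-5 + h)*(2*h) = 7 + 2*h*(-5 + h))
n(k) = 0 (n(k) = (((6 - 7)*0)*k)/2 = ((-1*0)*k)/2 = (0*k)/2 = (½)*0 = 0)
n(o(q, 10))/c = 0/78642 = 0*(1/78642) = 0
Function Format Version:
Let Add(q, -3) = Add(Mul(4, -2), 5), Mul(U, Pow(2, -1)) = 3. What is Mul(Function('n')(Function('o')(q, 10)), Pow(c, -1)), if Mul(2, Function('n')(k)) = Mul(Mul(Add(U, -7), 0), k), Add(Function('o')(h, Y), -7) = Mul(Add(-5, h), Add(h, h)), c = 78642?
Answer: 0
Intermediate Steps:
U = 6 (U = Mul(2, 3) = 6)
q = 0 (q = Add(3, Add(Mul(4, -2), 5)) = Add(3, Add(-8, 5)) = Add(3, -3) = 0)
Function('o')(h, Y) = Add(7, Mul(2, h, Add(-5, h))) (Function('o')(h, Y) = Add(7, Mul(Add(-5, h), Add(h, h))) = Add(7, Mul(Add(-5, h), Mul(2, h))) = Add(7, Mul(2, h, Add(-5, h))))
Function('n')(k) = 0 (Function('n')(k) = Mul(Rational(1, 2), Mul(Mul(Add(6, -7), 0), k)) = Mul(Rational(1, 2), Mul(Mul(-1, 0), k)) = Mul(Rational(1, 2), Mul(0, k)) = Mul(Rational(1, 2), 0) = 0)
Mul(Function('n')(Function('o')(q, 10)), Pow(c, -1)) = Mul(0, Pow(78642, -1)) = Mul(0, Rational(1, 78642)) = 0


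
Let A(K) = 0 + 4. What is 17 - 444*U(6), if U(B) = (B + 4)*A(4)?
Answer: -17743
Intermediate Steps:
A(K) = 4
U(B) = 16 + 4*B (U(B) = (B + 4)*4 = (4 + B)*4 = 16 + 4*B)
17 - 444*U(6) = 17 - 444*(16 + 4*6) = 17 - 444*(16 + 24) = 17 - 444*40 = 17 - 17760 = -17743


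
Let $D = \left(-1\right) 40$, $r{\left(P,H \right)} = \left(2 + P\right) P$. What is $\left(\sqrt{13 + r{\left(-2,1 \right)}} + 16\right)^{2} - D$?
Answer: $309 + 32 \sqrt{13} \approx 424.38$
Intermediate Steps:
$r{\left(P,H \right)} = P \left(2 + P\right)$
$D = -40$
$\left(\sqrt{13 + r{\left(-2,1 \right)}} + 16\right)^{2} - D = \left(\sqrt{13 - 2 \left(2 - 2\right)} + 16\right)^{2} - -40 = \left(\sqrt{13 - 0} + 16\right)^{2} + 40 = \left(\sqrt{13 + 0} + 16\right)^{2} + 40 = \left(\sqrt{13} + 16\right)^{2} + 40 = \left(16 + \sqrt{13}\right)^{2} + 40 = 40 + \left(16 + \sqrt{13}\right)^{2}$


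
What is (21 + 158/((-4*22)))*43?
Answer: 36335/44 ≈ 825.79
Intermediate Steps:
(21 + 158/((-4*22)))*43 = (21 + 158/(-88))*43 = (21 + 158*(-1/88))*43 = (21 - 79/44)*43 = (845/44)*43 = 36335/44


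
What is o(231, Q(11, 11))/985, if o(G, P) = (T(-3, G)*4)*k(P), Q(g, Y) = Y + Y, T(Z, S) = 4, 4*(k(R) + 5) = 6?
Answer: -56/985 ≈ -0.056853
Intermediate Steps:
k(R) = -7/2 (k(R) = -5 + (1/4)*6 = -5 + 3/2 = -7/2)
Q(g, Y) = 2*Y
o(G, P) = -56 (o(G, P) = (4*4)*(-7/2) = 16*(-7/2) = -56)
o(231, Q(11, 11))/985 = -56/985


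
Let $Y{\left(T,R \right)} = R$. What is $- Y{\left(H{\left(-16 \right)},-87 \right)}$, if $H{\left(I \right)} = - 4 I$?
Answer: $87$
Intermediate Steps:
$- Y{\left(H{\left(-16 \right)},-87 \right)} = \left(-1\right) \left(-87\right) = 87$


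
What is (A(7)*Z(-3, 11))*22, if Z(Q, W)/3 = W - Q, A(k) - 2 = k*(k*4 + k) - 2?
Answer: 226380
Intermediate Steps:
A(k) = 5*k² (A(k) = 2 + (k*(k*4 + k) - 2) = 2 + (k*(4*k + k) - 2) = 2 + (k*(5*k) - 2) = 2 + (5*k² - 2) = 2 + (-2 + 5*k²) = 5*k²)
Z(Q, W) = -3*Q + 3*W (Z(Q, W) = 3*(W - Q) = -3*Q + 3*W)
(A(7)*Z(-3, 11))*22 = ((5*7²)*(-3*(-3) + 3*11))*22 = ((5*49)*(9 + 33))*22 = (245*42)*22 = 10290*22 = 226380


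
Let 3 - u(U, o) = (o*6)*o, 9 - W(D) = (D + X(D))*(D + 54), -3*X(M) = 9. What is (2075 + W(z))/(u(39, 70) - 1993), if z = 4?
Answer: -1013/15695 ≈ -0.064543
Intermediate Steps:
X(M) = -3 (X(M) = -1/3*9 = -3)
W(D) = 9 - (-3 + D)*(54 + D) (W(D) = 9 - (D - 3)*(D + 54) = 9 - (-3 + D)*(54 + D))
u(U, o) = 3 - 6*o**2 (u(U, o) = 3 - o*6*o = 3 - 6*o*o = 3 - 6*o**2)
(2075 + W(z))/(u(39, 70) - 1993) = (2075 + (171 - 1*4**2 - 51*4))/((3 - 6*70**2) - 1993) = (2075 + (171 - 1*16 - 204))/((3 - 6*4900) - 1993) = (2075 + (171 - 16 - 204))/((3 - 29400) - 1993) = (2075 - 49)/(-29397 - 1993) = 2026/(-31390) = 2026*(-1/31390) = -1013/15695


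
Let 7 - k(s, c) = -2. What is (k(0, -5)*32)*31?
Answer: 8928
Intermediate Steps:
k(s, c) = 9 (k(s, c) = 7 - 1*(-2) = 7 + 2 = 9)
(k(0, -5)*32)*31 = (9*32)*31 = 288*31 = 8928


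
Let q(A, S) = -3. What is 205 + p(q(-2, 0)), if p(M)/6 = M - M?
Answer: 205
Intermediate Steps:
p(M) = 0 (p(M) = 6*(M - M) = 6*0 = 0)
205 + p(q(-2, 0)) = 205 + 0 = 205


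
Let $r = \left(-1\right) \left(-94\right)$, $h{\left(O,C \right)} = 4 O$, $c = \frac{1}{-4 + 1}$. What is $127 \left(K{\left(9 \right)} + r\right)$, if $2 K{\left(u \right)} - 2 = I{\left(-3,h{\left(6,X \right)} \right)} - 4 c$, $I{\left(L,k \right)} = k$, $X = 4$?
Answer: $\frac{41021}{3} \approx 13674.0$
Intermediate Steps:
$c = - \frac{1}{3}$ ($c = \frac{1}{-3} = - \frac{1}{3} \approx -0.33333$)
$r = 94$
$K{\left(u \right)} = \frac{41}{3}$ ($K{\left(u \right)} = 1 + \frac{4 \cdot 6 - - \frac{4}{3}}{2} = 1 + \frac{24 + \frac{4}{3}}{2} = 1 + \frac{1}{2} \cdot \frac{76}{3} = 1 + \frac{38}{3} = \frac{41}{3}$)
$127 \left(K{\left(9 \right)} + r\right) = 127 \left(\frac{41}{3} + 94\right) = 127 \cdot \frac{323}{3} = \frac{41021}{3}$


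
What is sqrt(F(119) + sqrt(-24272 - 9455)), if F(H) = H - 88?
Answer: sqrt(31 + I*sqrt(33727)) ≈ 10.422 + 8.8104*I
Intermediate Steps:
F(H) = -88 + H
sqrt(F(119) + sqrt(-24272 - 9455)) = sqrt((-88 + 119) + sqrt(-24272 - 9455)) = sqrt(31 + sqrt(-33727)) = sqrt(31 + I*sqrt(33727))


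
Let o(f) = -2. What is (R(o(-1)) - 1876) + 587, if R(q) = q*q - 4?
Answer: -1289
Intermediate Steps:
R(q) = -4 + q**2 (R(q) = q**2 - 4 = -4 + q**2)
(R(o(-1)) - 1876) + 587 = ((-4 + (-2)**2) - 1876) + 587 = ((-4 + 4) - 1876) + 587 = (0 - 1876) + 587 = -1876 + 587 = -1289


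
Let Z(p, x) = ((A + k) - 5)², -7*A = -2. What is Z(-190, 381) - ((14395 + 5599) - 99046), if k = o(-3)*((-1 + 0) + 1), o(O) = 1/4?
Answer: 3874637/49 ≈ 79074.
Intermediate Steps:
A = 2/7 (A = -⅐*(-2) = 2/7 ≈ 0.28571)
o(O) = ¼
k = 0 (k = ((-1 + 0) + 1)/4 = (-1 + 1)/4 = (¼)*0 = 0)
Z(p, x) = 1089/49 (Z(p, x) = ((2/7 + 0) - 5)² = (2/7 - 5)² = (-33/7)² = 1089/49)
Z(-190, 381) - ((14395 + 5599) - 99046) = 1089/49 - ((14395 + 5599) - 99046) = 1089/49 - (19994 - 99046) = 1089/49 - 1*(-79052) = 1089/49 + 79052 = 3874637/49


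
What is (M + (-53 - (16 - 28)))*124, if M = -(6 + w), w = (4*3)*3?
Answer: -10292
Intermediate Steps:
w = 36 (w = 12*3 = 36)
M = -42 (M = -(6 + 36) = -1*42 = -42)
(M + (-53 - (16 - 28)))*124 = (-42 + (-53 - (16 - 28)))*124 = (-42 + (-53 - 1*(-12)))*124 = (-42 + (-53 + 12))*124 = (-42 - 41)*124 = -83*124 = -10292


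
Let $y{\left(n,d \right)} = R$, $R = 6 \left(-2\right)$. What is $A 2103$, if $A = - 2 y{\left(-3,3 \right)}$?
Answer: $50472$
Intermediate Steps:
$R = -12$
$y{\left(n,d \right)} = -12$
$A = 24$ ($A = \left(-2\right) \left(-12\right) = 24$)
$A 2103 = 24 \cdot 2103 = 50472$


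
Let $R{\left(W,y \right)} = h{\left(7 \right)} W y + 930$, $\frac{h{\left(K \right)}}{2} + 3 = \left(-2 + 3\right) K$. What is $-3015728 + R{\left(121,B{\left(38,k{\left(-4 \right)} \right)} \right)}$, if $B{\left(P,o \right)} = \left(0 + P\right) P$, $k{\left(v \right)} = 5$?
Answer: $-1617006$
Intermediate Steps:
$h{\left(K \right)} = -6 + 2 K$ ($h{\left(K \right)} = -6 + 2 \left(-2 + 3\right) K = -6 + 2 \cdot 1 K = -6 + 2 K$)
$B{\left(P,o \right)} = P^{2}$ ($B{\left(P,o \right)} = P P = P^{2}$)
$R{\left(W,y \right)} = 930 + 8 W y$ ($R{\left(W,y \right)} = \left(-6 + 2 \cdot 7\right) W y + 930 = \left(-6 + 14\right) W y + 930 = 8 W y + 930 = 930 + 8 W y$)
$-3015728 + R{\left(121,B{\left(38,k{\left(-4 \right)} \right)} \right)} = -3015728 + \left(930 + 8 \cdot 121 \cdot 38^{2}\right) = -3015728 + \left(930 + 8 \cdot 121 \cdot 1444\right) = -3015728 + \left(930 + 1397792\right) = -3015728 + 1398722 = -1617006$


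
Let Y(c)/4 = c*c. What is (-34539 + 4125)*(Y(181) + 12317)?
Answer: -4360181454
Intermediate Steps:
Y(c) = 4*c² (Y(c) = 4*(c*c) = 4*c²)
(-34539 + 4125)*(Y(181) + 12317) = (-34539 + 4125)*(4*181² + 12317) = -30414*(4*32761 + 12317) = -30414*(131044 + 12317) = -30414*143361 = -4360181454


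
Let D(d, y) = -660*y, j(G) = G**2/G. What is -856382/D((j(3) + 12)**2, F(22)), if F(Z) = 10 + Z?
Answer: 428191/10560 ≈ 40.548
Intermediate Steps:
j(G) = G
-856382/D((j(3) + 12)**2, F(22)) = -856382*(-1/(660*(10 + 22))) = -856382/((-660*32)) = -856382/(-21120) = -856382*(-1/21120) = 428191/10560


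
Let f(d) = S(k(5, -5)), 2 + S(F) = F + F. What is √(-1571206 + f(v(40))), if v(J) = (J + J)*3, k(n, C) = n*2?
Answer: 2*I*√392797 ≈ 1253.5*I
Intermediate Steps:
k(n, C) = 2*n
v(J) = 6*J (v(J) = (2*J)*3 = 6*J)
S(F) = -2 + 2*F (S(F) = -2 + (F + F) = -2 + 2*F)
f(d) = 18 (f(d) = -2 + 2*(2*5) = -2 + 2*10 = -2 + 20 = 18)
√(-1571206 + f(v(40))) = √(-1571206 + 18) = √(-1571188) = 2*I*√392797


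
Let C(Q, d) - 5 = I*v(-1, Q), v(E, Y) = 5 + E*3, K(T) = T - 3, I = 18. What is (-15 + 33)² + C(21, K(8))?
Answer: 365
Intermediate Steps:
K(T) = -3 + T
v(E, Y) = 5 + 3*E
C(Q, d) = 41 (C(Q, d) = 5 + 18*(5 + 3*(-1)) = 5 + 18*(5 - 3) = 5 + 18*2 = 5 + 36 = 41)
(-15 + 33)² + C(21, K(8)) = (-15 + 33)² + 41 = 18² + 41 = 324 + 41 = 365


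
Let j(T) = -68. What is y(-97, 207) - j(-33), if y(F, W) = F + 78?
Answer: 49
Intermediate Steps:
y(F, W) = 78 + F
y(-97, 207) - j(-33) = (78 - 97) - 1*(-68) = -19 + 68 = 49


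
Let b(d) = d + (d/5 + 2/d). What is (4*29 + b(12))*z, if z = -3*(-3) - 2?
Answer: 27419/30 ≈ 913.97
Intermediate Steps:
b(d) = 2/d + 6*d/5 (b(d) = d + (d*(1/5) + 2/d) = d + (d/5 + 2/d) = d + (2/d + d/5) = 2/d + 6*d/5)
z = 7 (z = 9 - 2 = 7)
(4*29 + b(12))*z = (4*29 + (2/12 + (6/5)*12))*7 = (116 + (2*(1/12) + 72/5))*7 = (116 + (1/6 + 72/5))*7 = (116 + 437/30)*7 = (3917/30)*7 = 27419/30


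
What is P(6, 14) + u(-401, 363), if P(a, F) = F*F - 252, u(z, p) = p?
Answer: 307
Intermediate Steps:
P(a, F) = -252 + F² (P(a, F) = F² - 252 = -252 + F²)
P(6, 14) + u(-401, 363) = (-252 + 14²) + 363 = (-252 + 196) + 363 = -56 + 363 = 307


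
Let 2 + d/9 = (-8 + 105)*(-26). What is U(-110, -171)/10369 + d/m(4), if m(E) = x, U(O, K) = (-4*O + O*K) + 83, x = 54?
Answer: -13027679/31107 ≈ -418.80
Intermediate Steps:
d = -22716 (d = -18 + 9*((-8 + 105)*(-26)) = -18 + 9*(97*(-26)) = -18 + 9*(-2522) = -18 - 22698 = -22716)
U(O, K) = 83 - 4*O + K*O (U(O, K) = (-4*O + K*O) + 83 = 83 - 4*O + K*O)
m(E) = 54
U(-110, -171)/10369 + d/m(4) = (83 - 4*(-110) - 171*(-110))/10369 - 22716/54 = (83 + 440 + 18810)*(1/10369) - 22716*1/54 = 19333*(1/10369) - 1262/3 = 19333/10369 - 1262/3 = -13027679/31107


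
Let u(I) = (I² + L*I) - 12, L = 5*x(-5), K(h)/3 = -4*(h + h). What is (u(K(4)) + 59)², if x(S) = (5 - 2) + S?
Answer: 104509729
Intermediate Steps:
x(S) = 3 + S
K(h) = -24*h (K(h) = 3*(-4*(h + h)) = 3*(-8*h) = -24*h)
L = -10 (L = 5*(3 - 5) = 5*(-2) = -10)
u(I) = -12 + I² - 10*I (u(I) = (I² - 10*I) - 12 = -12 + I² - 10*I)
(u(K(4)) + 59)² = ((-12 + (-24*4)² - (-240)*4) + 59)² = ((-12 + (-96)² - 10*(-96)) + 59)² = ((-12 + 9216 + 960) + 59)² = (10164 + 59)² = 10223² = 104509729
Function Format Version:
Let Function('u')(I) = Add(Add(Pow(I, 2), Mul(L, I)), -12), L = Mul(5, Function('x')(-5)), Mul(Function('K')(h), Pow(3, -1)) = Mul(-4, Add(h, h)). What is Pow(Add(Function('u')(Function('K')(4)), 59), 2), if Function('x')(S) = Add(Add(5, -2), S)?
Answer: 104509729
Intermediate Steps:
Function('x')(S) = Add(3, S)
Function('K')(h) = Mul(-24, h) (Function('K')(h) = Mul(3, Mul(-4, Add(h, h))) = Mul(3, Mul(-4, Mul(2, h))) = Mul(3, Mul(-8, h)) = Mul(-24, h))
L = -10 (L = Mul(5, Add(3, -5)) = Mul(5, -2) = -10)
Function('u')(I) = Add(-12, Pow(I, 2), Mul(-10, I)) (Function('u')(I) = Add(Add(Pow(I, 2), Mul(-10, I)), -12) = Add(-12, Pow(I, 2), Mul(-10, I)))
Pow(Add(Function('u')(Function('K')(4)), 59), 2) = Pow(Add(Add(-12, Pow(Mul(-24, 4), 2), Mul(-10, Mul(-24, 4))), 59), 2) = Pow(Add(Add(-12, Pow(-96, 2), Mul(-10, -96)), 59), 2) = Pow(Add(Add(-12, 9216, 960), 59), 2) = Pow(Add(10164, 59), 2) = Pow(10223, 2) = 104509729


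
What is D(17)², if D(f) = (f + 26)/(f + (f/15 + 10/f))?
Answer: 120231225/22791076 ≈ 5.2754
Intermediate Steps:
D(f) = (26 + f)/(10/f + 16*f/15) (D(f) = (26 + f)/(f + (f*(1/15) + 10/f)) = (26 + f)/(f + (f/15 + 10/f)) = (26 + f)/(f + (10/f + f/15)) = (26 + f)/(10/f + 16*f/15))
D(17)² = ((15/2)*17*(26 + 17)/(75 + 8*17²))² = ((15/2)*17*43/(75 + 8*289))² = ((15/2)*17*43/(75 + 2312))² = ((15/2)*17*43/2387)² = ((15/2)*17*(1/2387)*43)² = (10965/4774)² = 120231225/22791076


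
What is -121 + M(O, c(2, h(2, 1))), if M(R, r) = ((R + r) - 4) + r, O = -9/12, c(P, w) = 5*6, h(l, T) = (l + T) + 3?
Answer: -263/4 ≈ -65.750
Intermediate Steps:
h(l, T) = 3 + T + l (h(l, T) = (T + l) + 3 = 3 + T + l)
c(P, w) = 30
O = -3/4 (O = -9*1/12 = -3/4 ≈ -0.75000)
M(R, r) = -4 + R + 2*r (M(R, r) = (-4 + R + r) + r = -4 + R + 2*r)
-121 + M(O, c(2, h(2, 1))) = -121 + (-4 - 3/4 + 2*30) = -121 + (-4 - 3/4 + 60) = -121 + 221/4 = -263/4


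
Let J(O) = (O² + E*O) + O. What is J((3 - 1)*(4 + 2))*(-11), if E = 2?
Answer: -1980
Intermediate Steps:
J(O) = O² + 3*O (J(O) = (O² + 2*O) + O = O² + 3*O)
J((3 - 1)*(4 + 2))*(-11) = (((3 - 1)*(4 + 2))*(3 + (3 - 1)*(4 + 2)))*(-11) = ((2*6)*(3 + 2*6))*(-11) = (12*(3 + 12))*(-11) = (12*15)*(-11) = 180*(-11) = -1980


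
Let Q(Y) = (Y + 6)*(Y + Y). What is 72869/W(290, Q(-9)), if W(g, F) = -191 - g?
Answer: -72869/481 ≈ -151.49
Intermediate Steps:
Q(Y) = 2*Y*(6 + Y) (Q(Y) = (6 + Y)*(2*Y) = 2*Y*(6 + Y))
72869/W(290, Q(-9)) = 72869/(-191 - 1*290) = 72869/(-191 - 290) = 72869/(-481) = 72869*(-1/481) = -72869/481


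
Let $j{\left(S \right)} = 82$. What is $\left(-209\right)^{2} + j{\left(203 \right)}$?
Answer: $43763$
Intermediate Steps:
$\left(-209\right)^{2} + j{\left(203 \right)} = \left(-209\right)^{2} + 82 = 43681 + 82 = 43763$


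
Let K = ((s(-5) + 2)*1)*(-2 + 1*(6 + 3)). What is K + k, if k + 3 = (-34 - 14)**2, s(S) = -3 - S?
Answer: 2329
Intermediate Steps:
K = 28 (K = (((-3 - 1*(-5)) + 2)*1)*(-2 + 1*(6 + 3)) = (((-3 + 5) + 2)*1)*(-2 + 1*9) = ((2 + 2)*1)*(-2 + 9) = (4*1)*7 = 4*7 = 28)
k = 2301 (k = -3 + (-34 - 14)**2 = -3 + (-48)**2 = -3 + 2304 = 2301)
K + k = 28 + 2301 = 2329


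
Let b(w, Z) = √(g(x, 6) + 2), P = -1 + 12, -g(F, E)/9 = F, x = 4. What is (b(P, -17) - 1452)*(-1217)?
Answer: 1767084 - 1217*I*√34 ≈ 1.7671e+6 - 7096.3*I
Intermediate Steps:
g(F, E) = -9*F
P = 11
b(w, Z) = I*√34 (b(w, Z) = √(-9*4 + 2) = √(-36 + 2) = √(-34) = I*√34)
(b(P, -17) - 1452)*(-1217) = (I*√34 - 1452)*(-1217) = (-1452 + I*√34)*(-1217) = 1767084 - 1217*I*√34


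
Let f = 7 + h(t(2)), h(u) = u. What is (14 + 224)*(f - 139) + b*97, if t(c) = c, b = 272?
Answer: -4556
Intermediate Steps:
f = 9 (f = 7 + 2 = 9)
(14 + 224)*(f - 139) + b*97 = (14 + 224)*(9 - 139) + 272*97 = 238*(-130) + 26384 = -30940 + 26384 = -4556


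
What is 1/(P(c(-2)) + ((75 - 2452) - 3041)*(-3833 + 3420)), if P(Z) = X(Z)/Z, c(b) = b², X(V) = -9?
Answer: 4/8950527 ≈ 4.4690e-7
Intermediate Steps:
P(Z) = -9/Z
1/(P(c(-2)) + ((75 - 2452) - 3041)*(-3833 + 3420)) = 1/(-9/((-2)²) + ((75 - 2452) - 3041)*(-3833 + 3420)) = 1/(-9/4 + (-2377 - 3041)*(-413)) = 1/(-9*¼ - 5418*(-413)) = 1/(-9/4 + 2237634) = 1/(8950527/4) = 4/8950527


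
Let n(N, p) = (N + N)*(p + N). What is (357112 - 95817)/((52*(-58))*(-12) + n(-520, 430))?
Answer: 261295/129792 ≈ 2.0132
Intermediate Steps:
n(N, p) = 2*N*(N + p) (n(N, p) = (2*N)*(N + p) = 2*N*(N + p))
(357112 - 95817)/((52*(-58))*(-12) + n(-520, 430)) = (357112 - 95817)/((52*(-58))*(-12) + 2*(-520)*(-520 + 430)) = 261295/(-3016*(-12) + 2*(-520)*(-90)) = 261295/(36192 + 93600) = 261295/129792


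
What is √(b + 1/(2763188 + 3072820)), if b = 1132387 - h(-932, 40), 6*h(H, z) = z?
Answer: √9641932435667411754/2918004 ≈ 1064.1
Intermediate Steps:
h(H, z) = z/6
b = 3397141/3 (b = 1132387 - 40/6 = 1132387 - 1*20/3 = 1132387 - 20/3 = 3397141/3 ≈ 1.1324e+6)
√(b + 1/(2763188 + 3072820)) = √(3397141/3 + 1/(2763188 + 3072820)) = √(3397141/3 + 1/5836008) = √(6608580684377/5836008) = √9641932435667411754/2918004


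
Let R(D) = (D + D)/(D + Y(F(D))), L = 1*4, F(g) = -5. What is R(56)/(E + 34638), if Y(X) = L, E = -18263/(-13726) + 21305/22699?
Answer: 1246265896/23127313951455 ≈ 5.3887e-5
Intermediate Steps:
E = 706984267/311566474 (E = -18263*(-1/13726) + 21305*(1/22699) = 18263/13726 + 21305/22699 = 706984267/311566474 ≈ 2.2691)
L = 4
Y(X) = 4
R(D) = 2*D/(4 + D) (R(D) = (D + D)/(D + 4) = (2*D)/(4 + D) = 2*D/(4 + D))
R(56)/(E + 34638) = (2*56/(4 + 56))/(706984267/311566474 + 34638) = (2*56/60)/(10792746510679/311566474) = (2*56*(1/60))*(311566474/10792746510679) = (28/15)*(311566474/10792746510679) = 1246265896/23127313951455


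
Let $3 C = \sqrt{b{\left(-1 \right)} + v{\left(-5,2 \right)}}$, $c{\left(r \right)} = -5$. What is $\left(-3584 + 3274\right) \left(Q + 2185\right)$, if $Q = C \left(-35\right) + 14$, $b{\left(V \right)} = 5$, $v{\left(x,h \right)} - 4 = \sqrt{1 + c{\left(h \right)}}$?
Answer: $-681690 + \frac{10850 \sqrt{9 + 2 i}}{3} \approx -6.7077 \cdot 10^{5} + 1198.3 i$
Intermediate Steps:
$v{\left(x,h \right)} = 4 + 2 i$ ($v{\left(x,h \right)} = 4 + \sqrt{1 - 5} = 4 + \sqrt{-4} = 4 + 2 i$)
$C = \frac{\sqrt{9 + 2 i}}{3}$ ($C = \frac{\sqrt{5 + \left(4 + 2 i\right)}}{3} = \frac{\sqrt{9 + 2 i}}{3} \approx 1.0061 + 0.11044 i$)
$Q = 14 - \frac{35 \sqrt{9 + 2 i}}{3}$ ($Q = \frac{\sqrt{9 + 2 i}}{3} \left(-35\right) + 14 = - \frac{35 \sqrt{9 + 2 i}}{3} + 14 = 14 - \frac{35 \sqrt{9 + 2 i}}{3} \approx -21.213 - 3.8654 i$)
$\left(-3584 + 3274\right) \left(Q + 2185\right) = \left(-3584 + 3274\right) \left(\left(14 - \frac{35 \sqrt{9 + 2 i}}{3}\right) + 2185\right) = - 310 \left(2199 - \frac{35 \sqrt{9 + 2 i}}{3}\right) = -681690 + \frac{10850 \sqrt{9 + 2 i}}{3}$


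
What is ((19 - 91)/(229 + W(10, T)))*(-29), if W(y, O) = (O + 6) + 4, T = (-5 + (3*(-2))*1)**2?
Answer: 29/5 ≈ 5.8000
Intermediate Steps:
T = 121 (T = (-5 - 6*1)**2 = (-5 - 6)**2 = (-11)**2 = 121)
W(y, O) = 10 + O (W(y, O) = (6 + O) + 4 = 10 + O)
((19 - 91)/(229 + W(10, T)))*(-29) = ((19 - 91)/(229 + (10 + 121)))*(-29) = -72/(229 + 131)*(-29) = -72/360*(-29) = -72*1/360*(-29) = -1/5*(-29) = 29/5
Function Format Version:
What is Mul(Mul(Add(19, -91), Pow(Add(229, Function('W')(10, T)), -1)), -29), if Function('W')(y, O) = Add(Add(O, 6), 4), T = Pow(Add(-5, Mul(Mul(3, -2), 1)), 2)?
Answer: Rational(29, 5) ≈ 5.8000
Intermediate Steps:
T = 121 (T = Pow(Add(-5, Mul(-6, 1)), 2) = Pow(Add(-5, -6), 2) = Pow(-11, 2) = 121)
Function('W')(y, O) = Add(10, O) (Function('W')(y, O) = Add(Add(6, O), 4) = Add(10, O))
Mul(Mul(Add(19, -91), Pow(Add(229, Function('W')(10, T)), -1)), -29) = Mul(Mul(Add(19, -91), Pow(Add(229, Add(10, 121)), -1)), -29) = Mul(Mul(-72, Pow(Add(229, 131), -1)), -29) = Mul(Mul(-72, Pow(360, -1)), -29) = Mul(Mul(-72, Rational(1, 360)), -29) = Mul(Rational(-1, 5), -29) = Rational(29, 5)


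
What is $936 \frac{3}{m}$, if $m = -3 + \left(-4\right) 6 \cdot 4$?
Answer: $- \frac{312}{11} \approx -28.364$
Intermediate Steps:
$m = -99$ ($m = -3 - 96 = -99$)
$936 \frac{3}{m} = 936 \frac{3}{-99} = 936 \cdot 3 \left(- \frac{1}{99}\right) = 936 \left(- \frac{1}{33}\right) = - \frac{312}{11}$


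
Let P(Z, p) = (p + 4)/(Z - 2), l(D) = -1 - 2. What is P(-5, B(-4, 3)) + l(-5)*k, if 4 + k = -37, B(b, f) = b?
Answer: 123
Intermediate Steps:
l(D) = -3
P(Z, p) = (4 + p)/(-2 + Z)
k = -41 (k = -4 - 37 = -41)
P(-5, B(-4, 3)) + l(-5)*k = (4 - 4)/(-2 - 5) - 3*(-41) = 0/(-7) + 123 = -⅐*0 + 123 = 0 + 123 = 123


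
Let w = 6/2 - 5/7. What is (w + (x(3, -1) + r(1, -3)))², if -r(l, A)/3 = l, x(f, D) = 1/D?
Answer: 144/49 ≈ 2.9388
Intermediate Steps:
x(f, D) = 1/D
r(l, A) = -3*l
w = 16/7 (w = 6*(½) - 5*⅐ = 3 - 5/7 = 16/7 ≈ 2.2857)
(w + (x(3, -1) + r(1, -3)))² = (16/7 + (1/(-1) - 3*1))² = (16/7 + (-1 - 3))² = (16/7 - 4)² = (-12/7)² = 144/49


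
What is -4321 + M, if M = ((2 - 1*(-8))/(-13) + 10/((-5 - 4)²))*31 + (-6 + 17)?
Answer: -4559510/1053 ≈ -4330.0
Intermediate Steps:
M = -9497/1053 (M = ((2 + 8)*(-1/13) + 10/((-9)²))*31 + 11 = (10*(-1/13) + 10/81)*31 + 11 = (-10/13 + 10*(1/81))*31 + 11 = (-10/13 + 10/81)*31 + 11 = -680/1053*31 + 11 = -21080/1053 + 11 = -9497/1053 ≈ -9.0190)
-4321 + M = -4321 - 9497/1053 = -4559510/1053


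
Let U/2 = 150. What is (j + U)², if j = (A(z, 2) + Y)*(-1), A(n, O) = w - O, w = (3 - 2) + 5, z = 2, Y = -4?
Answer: 90000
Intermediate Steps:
U = 300 (U = 2*150 = 300)
w = 6 (w = 1 + 5 = 6)
A(n, O) = 6 - O
j = 0 (j = ((6 - 1*2) - 4)*(-1) = ((6 - 2) - 4)*(-1) = (4 - 4)*(-1) = 0*(-1) = 0)
(j + U)² = (0 + 300)² = 300² = 90000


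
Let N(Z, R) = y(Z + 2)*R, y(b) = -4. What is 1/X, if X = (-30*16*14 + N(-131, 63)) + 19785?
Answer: 1/12813 ≈ 7.8046e-5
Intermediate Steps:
N(Z, R) = -4*R
X = 12813 (X = (-30*16*14 - 4*63) + 19785 = (-480*14 - 252) + 19785 = (-6720 - 252) + 19785 = -6972 + 19785 = 12813)
1/X = 1/12813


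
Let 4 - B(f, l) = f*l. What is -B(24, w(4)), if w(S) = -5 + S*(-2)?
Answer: -316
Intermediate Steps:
w(S) = -5 - 2*S
B(f, l) = 4 - f*l
-B(24, w(4)) = -(4 - 1*24*(-5 - 2*4)) = -(4 - 1*24*(-5 - 8)) = -(4 - 1*24*(-13)) = -(4 + 312) = -1*316 = -316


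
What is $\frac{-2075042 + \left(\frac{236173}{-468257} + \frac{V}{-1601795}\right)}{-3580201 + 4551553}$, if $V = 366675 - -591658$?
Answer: $- \frac{259398275157964391}{121427373267127980} \approx -2.1362$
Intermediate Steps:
$V = 958333$ ($V = 366675 + 591658 = 958333$)
$\frac{-2075042 + \left(\frac{236173}{-468257} + \frac{V}{-1601795}\right)}{-3580201 + 4551553} = \frac{-2075042 + \left(\frac{236173}{-468257} + \frac{958333}{-1601795}\right)}{-3580201 + 4551553} = \frac{-2075042 + \left(236173 \left(- \frac{1}{468257}\right) + 958333 \left(- \frac{1}{1601795}\right)\right)}{971352} = \left(-2075042 - \frac{827046866116}{750051721315}\right) \frac{1}{971352} = \left(- \frac{1556389650947786346}{750051721315}\right) \frac{1}{971352} = - \frac{259398275157964391}{121427373267127980}$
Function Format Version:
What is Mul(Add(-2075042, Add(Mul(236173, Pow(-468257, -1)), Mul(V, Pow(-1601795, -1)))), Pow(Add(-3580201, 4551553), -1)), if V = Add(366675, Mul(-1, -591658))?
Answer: Rational(-259398275157964391, 121427373267127980) ≈ -2.1362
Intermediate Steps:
V = 958333 (V = Add(366675, 591658) = 958333)
Mul(Add(-2075042, Add(Mul(236173, Pow(-468257, -1)), Mul(V, Pow(-1601795, -1)))), Pow(Add(-3580201, 4551553), -1)) = Mul(Add(-2075042, Add(Mul(236173, Pow(-468257, -1)), Mul(958333, Pow(-1601795, -1)))), Pow(Add(-3580201, 4551553), -1)) = Mul(Add(-2075042, Add(Mul(236173, Rational(-1, 468257)), Mul(958333, Rational(-1, 1601795)))), Pow(971352, -1)) = Mul(Add(-2075042, Add(Rational(-236173, 468257), Rational(-958333, 1601795))), Rational(1, 971352)) = Mul(Add(-2075042, Rational(-827046866116, 750051721315)), Rational(1, 971352)) = Mul(Rational(-1556389650947786346, 750051721315), Rational(1, 971352)) = Rational(-259398275157964391, 121427373267127980)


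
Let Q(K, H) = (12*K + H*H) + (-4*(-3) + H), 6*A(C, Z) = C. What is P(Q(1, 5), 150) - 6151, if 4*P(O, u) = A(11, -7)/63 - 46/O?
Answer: -9300623/1512 ≈ -6151.2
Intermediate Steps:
A(C, Z) = C/6
Q(K, H) = 12 + H + H**2 + 12*K (Q(K, H) = (12*K + H**2) + (12 + H) = (H**2 + 12*K) + (12 + H) = 12 + H + H**2 + 12*K)
P(O, u) = 11/1512 - 23/(2*O) (P(O, u) = (((1/6)*11)/63 - 46/O)/4 = ((11/6)*(1/63) - 46/O)/4 = (11/378 - 46/O)/4 = 11/1512 - 23/(2*O))
P(Q(1, 5), 150) - 6151 = (-17388 + 11*(12 + 5 + 5**2 + 12*1))/(1512*(12 + 5 + 5**2 + 12*1)) - 6151 = (-17388 + 11*(12 + 5 + 25 + 12))/(1512*(12 + 5 + 25 + 12)) - 6151 = (1/1512)*(-17388 + 11*54)/54 - 6151 = (1/1512)*(1/54)*(-17388 + 594) - 6151 = (1/1512)*(1/54)*(-16794) - 6151 = -311/1512 - 6151 = -9300623/1512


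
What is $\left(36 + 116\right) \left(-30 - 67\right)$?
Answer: $-14744$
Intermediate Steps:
$\left(36 + 116\right) \left(-30 - 67\right) = 152 \left(-97\right) = -14744$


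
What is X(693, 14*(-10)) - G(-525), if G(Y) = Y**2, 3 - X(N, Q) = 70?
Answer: -275692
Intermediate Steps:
X(N, Q) = -67 (X(N, Q) = 3 - 1*70 = 3 - 70 = -67)
X(693, 14*(-10)) - G(-525) = -67 - 1*(-525)**2 = -67 - 1*275625 = -67 - 275625 = -275692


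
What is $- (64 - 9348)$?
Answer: $9284$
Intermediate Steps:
$- (64 - 9348) = \left(-1\right) \left(-9284\right) = 9284$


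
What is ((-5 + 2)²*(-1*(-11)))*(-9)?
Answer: -891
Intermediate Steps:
((-5 + 2)²*(-1*(-11)))*(-9) = ((-3)²*11)*(-9) = (9*11)*(-9) = 99*(-9) = -891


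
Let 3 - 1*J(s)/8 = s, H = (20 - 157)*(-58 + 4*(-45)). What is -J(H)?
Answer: 260824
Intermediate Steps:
H = 32606 (H = -137*(-58 - 180) = -137*(-238) = 32606)
J(s) = 24 - 8*s
-J(H) = -(24 - 8*32606) = -(24 - 260848) = -1*(-260824) = 260824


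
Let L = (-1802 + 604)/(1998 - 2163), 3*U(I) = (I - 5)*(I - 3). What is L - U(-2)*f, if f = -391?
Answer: 251291/55 ≈ 4568.9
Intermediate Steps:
U(I) = (-5 + I)*(-3 + I)/3 (U(I) = ((I - 5)*(I - 3))/3 = ((-5 + I)*(-3 + I))/3 = (-5 + I)*(-3 + I)/3)
L = 1198/165 (L = -1198/(-165) = -1198*(-1/165) = 1198/165 ≈ 7.2606)
L - U(-2)*f = 1198/165 - (5 - 8/3*(-2) + (⅓)*(-2)²)*(-391) = 1198/165 - (5 + 16/3 + (⅓)*4)*(-391) = 1198/165 - (5 + 16/3 + 4/3)*(-391) = 1198/165 - 35*(-391)/3 = 1198/165 - 1*(-13685/3) = 1198/165 + 13685/3 = 251291/55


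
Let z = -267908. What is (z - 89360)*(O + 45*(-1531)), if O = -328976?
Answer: 142146576428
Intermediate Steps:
(z - 89360)*(O + 45*(-1531)) = (-267908 - 89360)*(-328976 + 45*(-1531)) = -357268*(-328976 - 68895) = -357268*(-397871) = 142146576428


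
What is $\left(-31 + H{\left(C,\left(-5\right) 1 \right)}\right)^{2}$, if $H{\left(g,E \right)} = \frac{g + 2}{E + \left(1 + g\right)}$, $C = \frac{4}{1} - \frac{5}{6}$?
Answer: $\frac{34596}{25} \approx 1383.8$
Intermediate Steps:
$C = \frac{19}{6}$ ($C = 4 \cdot 1 - \frac{5}{6} = 4 - \frac{5}{6} = \frac{19}{6} \approx 3.1667$)
$H{\left(g,E \right)} = \frac{2 + g}{1 + E + g}$
$\left(-31 + H{\left(C,\left(-5\right) 1 \right)}\right)^{2} = \left(-31 + \frac{2 + \frac{19}{6}}{1 - 5 + \frac{19}{6}}\right)^{2} = \left(-31 + \frac{1}{1 - 5 + \frac{19}{6}} \cdot \frac{31}{6}\right)^{2} = \left(-31 + \frac{1}{- \frac{5}{6}} \cdot \frac{31}{6}\right)^{2} = \left(-31 - \frac{31}{5}\right)^{2} = \left(- \frac{186}{5}\right)^{2} = \frac{34596}{25}$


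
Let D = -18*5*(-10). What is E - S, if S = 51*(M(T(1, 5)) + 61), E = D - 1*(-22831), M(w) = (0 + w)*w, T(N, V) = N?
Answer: 20569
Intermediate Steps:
D = 900 (D = -90*(-10) = 900)
M(w) = w² (M(w) = w*w = w²)
E = 23731 (E = 900 - 1*(-22831) = 900 + 22831 = 23731)
S = 3162 (S = 51*(1² + 61) = 51*(1 + 61) = 51*62 = 3162)
E - S = 23731 - 1*3162 = 23731 - 3162 = 20569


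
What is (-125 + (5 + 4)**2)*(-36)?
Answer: 1584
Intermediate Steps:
(-125 + (5 + 4)**2)*(-36) = (-125 + 9**2)*(-36) = (-125 + 81)*(-36) = -44*(-36) = 1584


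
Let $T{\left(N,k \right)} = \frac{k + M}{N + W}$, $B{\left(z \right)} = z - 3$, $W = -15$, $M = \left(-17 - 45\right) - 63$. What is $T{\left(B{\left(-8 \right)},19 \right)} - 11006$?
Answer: $- \frac{143025}{13} \approx -11002.0$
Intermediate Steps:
$M = -125$ ($M = -62 - 63 = -125$)
$B{\left(z \right)} = -3 + z$
$T{\left(N,k \right)} = \frac{-125 + k}{-15 + N}$ ($T{\left(N,k \right)} = \frac{k - 125}{N - 15} = \frac{-125 + k}{-15 + N}$)
$T{\left(B{\left(-8 \right)},19 \right)} - 11006 = \frac{-125 + 19}{-15 - 11} - 11006 = \frac{1}{-15 - 11} \left(-106\right) - 11006 = \frac{1}{-26} \left(-106\right) - 11006 = \left(- \frac{1}{26}\right) \left(-106\right) - 11006 = \frac{53}{13} - 11006 = - \frac{143025}{13}$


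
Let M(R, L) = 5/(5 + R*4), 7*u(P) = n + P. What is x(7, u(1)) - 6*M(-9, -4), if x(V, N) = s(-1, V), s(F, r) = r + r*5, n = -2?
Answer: 1332/31 ≈ 42.968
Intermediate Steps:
u(P) = -2/7 + P/7 (u(P) = (-2 + P)/7 = -2/7 + P/7)
s(F, r) = 6*r (s(F, r) = r + 5*r = 6*r)
x(V, N) = 6*V
M(R, L) = 5/(5 + 4*R)
x(7, u(1)) - 6*M(-9, -4) = 6*7 - 30/(5 + 4*(-9)) = 42 - 30/(5 - 36) = 42 - 30/(-31) = 42 - 30*(-1)/31 = 42 - 6*(-5/31) = 42 + 30/31 = 1332/31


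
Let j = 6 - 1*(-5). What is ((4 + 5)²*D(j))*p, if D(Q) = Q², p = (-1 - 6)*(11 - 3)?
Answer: -548856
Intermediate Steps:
p = -56 (p = -7*8 = -56)
j = 11 (j = 6 + 5 = 11)
((4 + 5)²*D(j))*p = ((4 + 5)²*11²)*(-56) = (9²*121)*(-56) = (81*121)*(-56) = 9801*(-56) = -548856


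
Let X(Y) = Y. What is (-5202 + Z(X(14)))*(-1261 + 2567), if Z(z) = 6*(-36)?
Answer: -7075908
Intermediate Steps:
Z(z) = -216
(-5202 + Z(X(14)))*(-1261 + 2567) = (-5202 - 216)*(-1261 + 2567) = -5418*1306 = -7075908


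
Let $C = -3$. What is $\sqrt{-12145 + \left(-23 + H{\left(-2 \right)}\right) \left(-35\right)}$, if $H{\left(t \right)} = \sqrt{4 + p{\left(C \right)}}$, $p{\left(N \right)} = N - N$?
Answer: $i \sqrt{11410} \approx 106.82 i$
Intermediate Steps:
$p{\left(N \right)} = 0$
$H{\left(t \right)} = 2$ ($H{\left(t \right)} = \sqrt{4 + 0} = \sqrt{4} = 2$)
$\sqrt{-12145 + \left(-23 + H{\left(-2 \right)}\right) \left(-35\right)} = \sqrt{-12145 + \left(-23 + 2\right) \left(-35\right)} = \sqrt{-12145 - -735} = \sqrt{-12145 + 735} = \sqrt{-11410} = i \sqrt{11410}$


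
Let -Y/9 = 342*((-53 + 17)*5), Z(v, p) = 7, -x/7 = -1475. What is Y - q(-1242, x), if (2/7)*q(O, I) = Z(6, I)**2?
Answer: 1107737/2 ≈ 5.5387e+5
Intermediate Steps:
x = 10325 (x = -7*(-1475) = 10325)
q(O, I) = 343/2 (q(O, I) = (7/2)*7**2 = (7/2)*49 = 343/2)
Y = 554040 (Y = -3078*(-53 + 17)*5 = -3078*(-36*5) = -3078*(-180) = -9*(-61560) = 554040)
Y - q(-1242, x) = 554040 - 1*343/2 = 554040 - 343/2 = 1107737/2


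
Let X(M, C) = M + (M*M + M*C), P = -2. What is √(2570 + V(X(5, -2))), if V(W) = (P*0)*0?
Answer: √2570 ≈ 50.695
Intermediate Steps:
X(M, C) = M + M² + C*M (X(M, C) = M + (M² + C*M) = M + M² + C*M)
V(W) = 0 (V(W) = -2*0*0 = 0*0 = 0)
√(2570 + V(X(5, -2))) = √(2570 + 0) = √2570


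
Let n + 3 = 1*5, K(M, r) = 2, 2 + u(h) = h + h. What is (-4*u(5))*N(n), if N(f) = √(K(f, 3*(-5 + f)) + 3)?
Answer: -32*√5 ≈ -71.554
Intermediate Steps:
u(h) = -2 + 2*h (u(h) = -2 + (h + h) = -2 + 2*h)
n = 2 (n = -3 + 1*5 = -3 + 5 = 2)
N(f) = √5 (N(f) = √(2 + 3) = √5)
(-4*u(5))*N(n) = (-4*(-2 + 2*5))*√5 = (-4*(-2 + 10))*√5 = (-4*8)*√5 = -32*√5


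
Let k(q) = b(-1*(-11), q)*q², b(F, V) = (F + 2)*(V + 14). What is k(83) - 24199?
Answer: 8662830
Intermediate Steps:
b(F, V) = (2 + F)*(14 + V)
k(q) = q²*(182 + 13*q) (k(q) = (28 + 2*q + 14*(-1*(-11)) + (-1*(-11))*q)*q² = (28 + 2*q + 14*11 + 11*q)*q² = (28 + 2*q + 154 + 11*q)*q² = (182 + 13*q)*q² = q²*(182 + 13*q))
k(83) - 24199 = 13*83²*(14 + 83) - 24199 = 13*6889*97 - 24199 = 8687029 - 24199 = 8662830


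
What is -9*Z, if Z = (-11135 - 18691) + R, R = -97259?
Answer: 1143765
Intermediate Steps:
Z = -127085 (Z = (-11135 - 18691) - 97259 = -29826 - 97259 = -127085)
-9*Z = -9*(-127085) = 1143765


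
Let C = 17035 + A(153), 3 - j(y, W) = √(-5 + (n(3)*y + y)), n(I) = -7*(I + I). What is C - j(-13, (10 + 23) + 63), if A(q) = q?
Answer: 17185 + 4*√33 ≈ 17208.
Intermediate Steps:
n(I) = -14*I
j(y, W) = 3 - √(-5 - 41*y) (j(y, W) = 3 - √(-5 + ((-14*3)*y + y)) = 3 - √(-5 + (-42*y + y)) = 3 - √(-5 - 41*y))
C = 17188 (C = 17035 + 153 = 17188)
C - j(-13, (10 + 23) + 63) = 17188 - (3 - √(-5 - 41*(-13))) = 17188 - (3 - √(-5 + 533)) = 17188 - (3 - √528) = 17188 - (3 - 4*√33) = 17188 + (-3 + 4*√33) = 17185 + 4*√33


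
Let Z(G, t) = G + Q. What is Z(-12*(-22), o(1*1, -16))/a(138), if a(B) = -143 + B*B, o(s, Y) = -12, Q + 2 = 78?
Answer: 340/18901 ≈ 0.017988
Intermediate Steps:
Q = 76 (Q = -2 + 78 = 76)
a(B) = -143 + B²
Z(G, t) = 76 + G (Z(G, t) = G + 76 = 76 + G)
Z(-12*(-22), o(1*1, -16))/a(138) = (76 - 12*(-22))/(-143 + 138²) = (76 + 264)/(-143 + 19044) = 340/18901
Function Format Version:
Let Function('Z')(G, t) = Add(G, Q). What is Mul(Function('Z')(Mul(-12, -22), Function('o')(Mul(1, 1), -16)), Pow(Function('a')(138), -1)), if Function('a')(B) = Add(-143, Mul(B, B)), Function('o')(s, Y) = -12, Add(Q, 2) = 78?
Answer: Rational(340, 18901) ≈ 0.017988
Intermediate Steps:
Q = 76 (Q = Add(-2, 78) = 76)
Function('a')(B) = Add(-143, Pow(B, 2))
Function('Z')(G, t) = Add(76, G) (Function('Z')(G, t) = Add(G, 76) = Add(76, G))
Mul(Function('Z')(Mul(-12, -22), Function('o')(Mul(1, 1), -16)), Pow(Function('a')(138), -1)) = Mul(Add(76, Mul(-12, -22)), Pow(Add(-143, Pow(138, 2)), -1)) = Mul(Add(76, 264), Pow(Add(-143, 19044), -1)) = Mul(340, Pow(18901, -1)) = Mul(340, Rational(1, 18901)) = Rational(340, 18901)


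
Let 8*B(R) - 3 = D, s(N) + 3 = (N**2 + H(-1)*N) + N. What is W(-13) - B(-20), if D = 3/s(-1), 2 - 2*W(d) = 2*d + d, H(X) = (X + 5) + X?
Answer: 323/16 ≈ 20.188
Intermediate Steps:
H(X) = 5 + 2*X (H(X) = (5 + X) + X = 5 + 2*X)
s(N) = -3 + N**2 + 4*N (s(N) = -3 + ((N**2 + (5 + 2*(-1))*N) + N) = -3 + ((N**2 + (5 - 2)*N) + N) = -3 + ((N**2 + 3*N) + N) = -3 + (N**2 + 4*N) = -3 + N**2 + 4*N)
W(d) = 1 - 3*d/2 (W(d) = 1 - (2*d + d)/2 = 1 - 3*d/2)
D = -1/2 (D = 3/(-3 + (-1)**2 + 4*(-1)) = 3/(-3 + 1 - 4) = 3/(-6) = 3*(-1/6) = -1/2 ≈ -0.50000)
B(R) = 5/16 (B(R) = 3/8 + (1/8)*(-1/2) = 3/8 - 1/16 = 5/16)
W(-13) - B(-20) = (1 - 3/2*(-13)) - 1*5/16 = (1 + 39/2) - 5/16 = 41/2 - 5/16 = 323/16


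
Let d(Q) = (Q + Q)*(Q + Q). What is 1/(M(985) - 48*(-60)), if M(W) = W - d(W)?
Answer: -1/3877035 ≈ -2.5793e-7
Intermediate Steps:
d(Q) = 4*Q**2 (d(Q) = (2*Q)*(2*Q) = 4*Q**2)
M(W) = W - 4*W**2
1/(M(985) - 48*(-60)) = 1/(985*(1 - 4*985) - 48*(-60)) = 1/(985*(1 - 3940) + 2880) = 1/(985*(-3939) + 2880) = 1/(-3879915 + 2880) = 1/(-3877035) = -1/3877035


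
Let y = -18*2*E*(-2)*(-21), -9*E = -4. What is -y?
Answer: 672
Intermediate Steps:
E = 4/9 (E = -⅑*(-4) = 4/9 ≈ 0.44444)
y = -672 (y = -18*2*(4/9)*(-2)*(-21) = -16*(-2)*(-21) = -18*(-16/9)*(-21) = 32*(-21) = -672)
-y = -1*(-672) = 672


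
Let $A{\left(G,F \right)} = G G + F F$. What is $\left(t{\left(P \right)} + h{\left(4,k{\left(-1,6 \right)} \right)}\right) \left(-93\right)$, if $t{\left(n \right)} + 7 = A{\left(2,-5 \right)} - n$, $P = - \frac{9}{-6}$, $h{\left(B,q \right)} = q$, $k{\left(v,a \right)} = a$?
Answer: $- \frac{4929}{2} \approx -2464.5$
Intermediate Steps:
$A{\left(G,F \right)} = F^{2} + G^{2}$ ($A{\left(G,F \right)} = G^{2} + F^{2} = F^{2} + G^{2}$)
$P = \frac{3}{2}$ ($P = \left(-9\right) \left(- \frac{1}{6}\right) = \frac{3}{2} \approx 1.5$)
$t{\left(n \right)} = 22 - n$ ($t{\left(n \right)} = -7 - \left(-29 + n\right) = 22 - n$)
$\left(t{\left(P \right)} + h{\left(4,k{\left(-1,6 \right)} \right)}\right) \left(-93\right) = \left(\left(22 - \frac{3}{2}\right) + 6\right) \left(-93\right) = \left(\frac{41}{2} + 6\right) \left(-93\right) = \frac{53}{2} \left(-93\right) = - \frac{4929}{2}$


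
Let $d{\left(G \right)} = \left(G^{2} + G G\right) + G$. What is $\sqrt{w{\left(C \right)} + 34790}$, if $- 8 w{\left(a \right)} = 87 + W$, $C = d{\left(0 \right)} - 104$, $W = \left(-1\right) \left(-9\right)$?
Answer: $\sqrt{34778} \approx 186.49$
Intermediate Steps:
$W = 9$
$d{\left(G \right)} = G + 2 G^{2}$ ($d{\left(G \right)} = \left(G^{2} + G^{2}\right) + G = 2 G^{2} + G = G + 2 G^{2}$)
$C = -104$ ($C = 0 \left(1 + 2 \cdot 0\right) - 104 = 0 \left(1 + 0\right) - 104 = 0 \cdot 1 - 104 = 0 - 104 = -104$)
$w{\left(a \right)} = -12$ ($w{\left(a \right)} = - \frac{87 + 9}{8} = \left(- \frac{1}{8}\right) 96 = -12$)
$\sqrt{w{\left(C \right)} + 34790} = \sqrt{-12 + 34790} = \sqrt{34778}$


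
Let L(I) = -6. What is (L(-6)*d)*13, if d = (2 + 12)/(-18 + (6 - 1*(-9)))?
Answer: 364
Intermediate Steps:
d = -14/3 (d = 14/(-18 + (6 + 9)) = 14/(-18 + 15) = 14/(-3) = 14*(-1/3) = -14/3 ≈ -4.6667)
(L(-6)*d)*13 = -6*(-14/3)*13 = 28*13 = 364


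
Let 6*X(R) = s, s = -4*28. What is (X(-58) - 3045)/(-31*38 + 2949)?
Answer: -1313/759 ≈ -1.7299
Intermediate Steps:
s = -112
X(R) = -56/3 (X(R) = (1/6)*(-112) = -56/3)
(X(-58) - 3045)/(-31*38 + 2949) = (-56/3 - 3045)/(-31*38 + 2949) = -9191/(3*(-1178 + 2949)) = -9191/3/1771 = -9191/3*1/1771 = -1313/759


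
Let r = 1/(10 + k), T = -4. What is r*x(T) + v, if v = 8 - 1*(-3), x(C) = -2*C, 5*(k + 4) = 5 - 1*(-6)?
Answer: 491/41 ≈ 11.976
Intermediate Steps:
k = -9/5 (k = -4 + (5 - 1*(-6))/5 = -4 + (5 + 6)/5 = -4 + (1/5)*11 = -4 + 11/5 = -9/5 ≈ -1.8000)
r = 5/41 (r = 1/(10 - 9/5) = 1/(41/5) = 5/41 ≈ 0.12195)
v = 11 (v = 8 + 3 = 11)
r*x(T) + v = 5*(-2*(-4))/41 + 11 = (5/41)*8 + 11 = 40/41 + 11 = 491/41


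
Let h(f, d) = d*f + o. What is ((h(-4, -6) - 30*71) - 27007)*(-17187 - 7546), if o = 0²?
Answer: 720051829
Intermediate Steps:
o = 0
h(f, d) = d*f (h(f, d) = d*f + 0 = d*f)
((h(-4, -6) - 30*71) - 27007)*(-17187 - 7546) = ((-6*(-4) - 30*71) - 27007)*(-17187 - 7546) = ((24 - 2130) - 27007)*(-24733) = (-2106 - 27007)*(-24733) = -29113*(-24733) = 720051829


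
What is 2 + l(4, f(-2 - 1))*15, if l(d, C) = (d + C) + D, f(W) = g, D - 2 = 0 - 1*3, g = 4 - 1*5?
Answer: 32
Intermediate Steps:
g = -1 (g = 4 - 5 = -1)
D = -1 (D = 2 + (0 - 1*3) = 2 + (0 - 3) = 2 - 3 = -1)
f(W) = -1
l(d, C) = -1 + C + d (l(d, C) = (d + C) - 1 = (C + d) - 1 = -1 + C + d)
2 + l(4, f(-2 - 1))*15 = 2 + (-1 - 1 + 4)*15 = 2 + 2*15 = 2 + 30 = 32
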